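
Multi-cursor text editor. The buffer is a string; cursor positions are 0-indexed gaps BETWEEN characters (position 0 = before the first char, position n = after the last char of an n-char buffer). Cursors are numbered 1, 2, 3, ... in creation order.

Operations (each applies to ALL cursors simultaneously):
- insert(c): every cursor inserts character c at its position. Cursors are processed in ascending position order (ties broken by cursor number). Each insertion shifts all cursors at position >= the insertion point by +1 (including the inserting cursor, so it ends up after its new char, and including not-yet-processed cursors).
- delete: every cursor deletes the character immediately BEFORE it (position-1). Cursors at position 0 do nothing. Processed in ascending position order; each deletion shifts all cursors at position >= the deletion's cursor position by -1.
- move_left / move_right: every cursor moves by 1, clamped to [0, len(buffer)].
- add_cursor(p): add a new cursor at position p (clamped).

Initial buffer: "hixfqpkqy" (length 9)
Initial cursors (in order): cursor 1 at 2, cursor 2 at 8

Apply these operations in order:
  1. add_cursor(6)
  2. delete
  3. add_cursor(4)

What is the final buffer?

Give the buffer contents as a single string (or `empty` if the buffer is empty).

After op 1 (add_cursor(6)): buffer="hixfqpkqy" (len 9), cursors c1@2 c3@6 c2@8, authorship .........
After op 2 (delete): buffer="hxfqky" (len 6), cursors c1@1 c3@4 c2@5, authorship ......
After op 3 (add_cursor(4)): buffer="hxfqky" (len 6), cursors c1@1 c3@4 c4@4 c2@5, authorship ......

Answer: hxfqky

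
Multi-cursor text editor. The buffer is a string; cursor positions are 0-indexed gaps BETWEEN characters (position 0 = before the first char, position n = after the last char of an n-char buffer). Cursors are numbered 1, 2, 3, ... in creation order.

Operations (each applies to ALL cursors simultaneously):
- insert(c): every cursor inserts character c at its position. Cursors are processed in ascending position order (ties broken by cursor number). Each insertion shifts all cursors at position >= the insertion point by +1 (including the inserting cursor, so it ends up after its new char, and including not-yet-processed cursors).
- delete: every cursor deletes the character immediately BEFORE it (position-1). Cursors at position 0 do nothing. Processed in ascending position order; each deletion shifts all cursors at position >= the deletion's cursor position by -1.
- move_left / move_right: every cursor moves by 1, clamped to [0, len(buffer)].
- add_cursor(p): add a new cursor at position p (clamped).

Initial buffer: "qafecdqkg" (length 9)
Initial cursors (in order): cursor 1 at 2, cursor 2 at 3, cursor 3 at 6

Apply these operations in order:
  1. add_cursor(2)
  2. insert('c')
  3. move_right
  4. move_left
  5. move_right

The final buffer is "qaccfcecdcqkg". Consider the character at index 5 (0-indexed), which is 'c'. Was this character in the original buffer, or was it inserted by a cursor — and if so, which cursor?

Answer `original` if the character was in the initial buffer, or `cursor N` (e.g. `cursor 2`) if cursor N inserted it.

After op 1 (add_cursor(2)): buffer="qafecdqkg" (len 9), cursors c1@2 c4@2 c2@3 c3@6, authorship .........
After op 2 (insert('c')): buffer="qaccfcecdcqkg" (len 13), cursors c1@4 c4@4 c2@6 c3@10, authorship ..14.2...3...
After op 3 (move_right): buffer="qaccfcecdcqkg" (len 13), cursors c1@5 c4@5 c2@7 c3@11, authorship ..14.2...3...
After op 4 (move_left): buffer="qaccfcecdcqkg" (len 13), cursors c1@4 c4@4 c2@6 c3@10, authorship ..14.2...3...
After op 5 (move_right): buffer="qaccfcecdcqkg" (len 13), cursors c1@5 c4@5 c2@7 c3@11, authorship ..14.2...3...
Authorship (.=original, N=cursor N): . . 1 4 . 2 . . . 3 . . .
Index 5: author = 2

Answer: cursor 2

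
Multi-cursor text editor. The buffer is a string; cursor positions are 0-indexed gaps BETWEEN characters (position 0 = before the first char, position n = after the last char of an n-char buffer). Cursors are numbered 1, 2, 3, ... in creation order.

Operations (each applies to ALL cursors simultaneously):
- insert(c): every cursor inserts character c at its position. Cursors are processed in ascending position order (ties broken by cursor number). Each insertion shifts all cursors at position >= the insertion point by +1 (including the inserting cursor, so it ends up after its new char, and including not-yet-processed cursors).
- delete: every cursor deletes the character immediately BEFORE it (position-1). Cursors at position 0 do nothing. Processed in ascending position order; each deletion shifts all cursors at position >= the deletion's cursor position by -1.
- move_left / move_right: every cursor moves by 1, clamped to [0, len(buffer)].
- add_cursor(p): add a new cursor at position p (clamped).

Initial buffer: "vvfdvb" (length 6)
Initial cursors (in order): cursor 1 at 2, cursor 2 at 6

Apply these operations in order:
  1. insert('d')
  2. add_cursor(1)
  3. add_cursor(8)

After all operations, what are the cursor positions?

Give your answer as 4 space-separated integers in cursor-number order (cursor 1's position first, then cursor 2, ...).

Answer: 3 8 1 8

Derivation:
After op 1 (insert('d')): buffer="vvdfdvbd" (len 8), cursors c1@3 c2@8, authorship ..1....2
After op 2 (add_cursor(1)): buffer="vvdfdvbd" (len 8), cursors c3@1 c1@3 c2@8, authorship ..1....2
After op 3 (add_cursor(8)): buffer="vvdfdvbd" (len 8), cursors c3@1 c1@3 c2@8 c4@8, authorship ..1....2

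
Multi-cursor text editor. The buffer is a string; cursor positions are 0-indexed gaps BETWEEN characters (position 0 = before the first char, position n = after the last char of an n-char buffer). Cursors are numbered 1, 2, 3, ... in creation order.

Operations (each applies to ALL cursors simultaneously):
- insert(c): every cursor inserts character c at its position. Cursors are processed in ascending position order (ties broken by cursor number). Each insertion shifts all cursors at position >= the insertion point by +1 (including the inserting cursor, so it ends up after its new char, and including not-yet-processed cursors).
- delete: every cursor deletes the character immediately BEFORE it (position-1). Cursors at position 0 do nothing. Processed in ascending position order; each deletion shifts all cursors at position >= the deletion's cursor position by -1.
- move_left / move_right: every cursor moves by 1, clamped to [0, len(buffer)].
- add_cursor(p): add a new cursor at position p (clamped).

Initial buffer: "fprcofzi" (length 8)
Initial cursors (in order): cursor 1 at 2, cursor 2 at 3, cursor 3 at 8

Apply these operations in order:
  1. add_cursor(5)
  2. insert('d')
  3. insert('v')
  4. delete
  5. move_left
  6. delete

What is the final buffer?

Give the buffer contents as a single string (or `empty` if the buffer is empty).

After op 1 (add_cursor(5)): buffer="fprcofzi" (len 8), cursors c1@2 c2@3 c4@5 c3@8, authorship ........
After op 2 (insert('d')): buffer="fpdrdcodfzid" (len 12), cursors c1@3 c2@5 c4@8 c3@12, authorship ..1.2..4...3
After op 3 (insert('v')): buffer="fpdvrdvcodvfzidv" (len 16), cursors c1@4 c2@7 c4@11 c3@16, authorship ..11.22..44...33
After op 4 (delete): buffer="fpdrdcodfzid" (len 12), cursors c1@3 c2@5 c4@8 c3@12, authorship ..1.2..4...3
After op 5 (move_left): buffer="fpdrdcodfzid" (len 12), cursors c1@2 c2@4 c4@7 c3@11, authorship ..1.2..4...3
After op 6 (delete): buffer="fddcdfzd" (len 8), cursors c1@1 c2@2 c4@4 c3@7, authorship .12.4..3

Answer: fddcdfzd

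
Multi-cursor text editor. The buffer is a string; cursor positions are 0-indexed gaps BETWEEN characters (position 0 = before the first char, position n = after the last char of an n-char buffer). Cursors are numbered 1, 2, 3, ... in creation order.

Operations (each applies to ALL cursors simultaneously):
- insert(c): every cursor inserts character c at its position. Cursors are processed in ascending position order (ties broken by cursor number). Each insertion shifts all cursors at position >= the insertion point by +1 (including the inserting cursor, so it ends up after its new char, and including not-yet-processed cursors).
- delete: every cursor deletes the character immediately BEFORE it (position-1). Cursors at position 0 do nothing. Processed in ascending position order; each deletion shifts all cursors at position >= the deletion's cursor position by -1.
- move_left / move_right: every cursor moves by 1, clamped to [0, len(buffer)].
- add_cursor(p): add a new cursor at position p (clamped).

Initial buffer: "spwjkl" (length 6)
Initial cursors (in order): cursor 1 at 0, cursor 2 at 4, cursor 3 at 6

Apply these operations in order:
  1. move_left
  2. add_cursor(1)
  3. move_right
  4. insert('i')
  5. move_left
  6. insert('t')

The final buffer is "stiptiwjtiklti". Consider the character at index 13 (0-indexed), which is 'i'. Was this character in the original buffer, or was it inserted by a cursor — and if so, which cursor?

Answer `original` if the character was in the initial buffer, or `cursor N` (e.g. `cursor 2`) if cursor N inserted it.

After op 1 (move_left): buffer="spwjkl" (len 6), cursors c1@0 c2@3 c3@5, authorship ......
After op 2 (add_cursor(1)): buffer="spwjkl" (len 6), cursors c1@0 c4@1 c2@3 c3@5, authorship ......
After op 3 (move_right): buffer="spwjkl" (len 6), cursors c1@1 c4@2 c2@4 c3@6, authorship ......
After op 4 (insert('i')): buffer="sipiwjikli" (len 10), cursors c1@2 c4@4 c2@7 c3@10, authorship .1.4..2..3
After op 5 (move_left): buffer="sipiwjikli" (len 10), cursors c1@1 c4@3 c2@6 c3@9, authorship .1.4..2..3
After op 6 (insert('t')): buffer="stiptiwjtiklti" (len 14), cursors c1@2 c4@5 c2@9 c3@13, authorship .11.44..22..33
Authorship (.=original, N=cursor N): . 1 1 . 4 4 . . 2 2 . . 3 3
Index 13: author = 3

Answer: cursor 3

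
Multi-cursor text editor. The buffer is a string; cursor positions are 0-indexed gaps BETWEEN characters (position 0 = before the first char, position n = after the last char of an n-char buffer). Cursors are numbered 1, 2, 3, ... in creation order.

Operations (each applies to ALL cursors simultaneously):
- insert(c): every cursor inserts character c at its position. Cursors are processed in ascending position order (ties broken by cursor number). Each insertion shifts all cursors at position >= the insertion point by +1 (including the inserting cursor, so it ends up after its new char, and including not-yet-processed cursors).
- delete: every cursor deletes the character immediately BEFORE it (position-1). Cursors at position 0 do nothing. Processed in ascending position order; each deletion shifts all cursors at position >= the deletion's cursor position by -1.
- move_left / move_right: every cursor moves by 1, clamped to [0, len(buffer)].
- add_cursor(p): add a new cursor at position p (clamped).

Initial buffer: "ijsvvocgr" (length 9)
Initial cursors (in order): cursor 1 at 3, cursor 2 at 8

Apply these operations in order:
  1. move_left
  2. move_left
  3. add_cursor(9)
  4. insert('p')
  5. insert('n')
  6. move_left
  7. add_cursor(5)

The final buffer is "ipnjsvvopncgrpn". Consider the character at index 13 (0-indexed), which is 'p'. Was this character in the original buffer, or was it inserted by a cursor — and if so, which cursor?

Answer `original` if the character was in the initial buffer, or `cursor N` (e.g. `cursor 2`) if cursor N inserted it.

After op 1 (move_left): buffer="ijsvvocgr" (len 9), cursors c1@2 c2@7, authorship .........
After op 2 (move_left): buffer="ijsvvocgr" (len 9), cursors c1@1 c2@6, authorship .........
After op 3 (add_cursor(9)): buffer="ijsvvocgr" (len 9), cursors c1@1 c2@6 c3@9, authorship .........
After op 4 (insert('p')): buffer="ipjsvvopcgrp" (len 12), cursors c1@2 c2@8 c3@12, authorship .1.....2...3
After op 5 (insert('n')): buffer="ipnjsvvopncgrpn" (len 15), cursors c1@3 c2@10 c3@15, authorship .11.....22...33
After op 6 (move_left): buffer="ipnjsvvopncgrpn" (len 15), cursors c1@2 c2@9 c3@14, authorship .11.....22...33
After op 7 (add_cursor(5)): buffer="ipnjsvvopncgrpn" (len 15), cursors c1@2 c4@5 c2@9 c3@14, authorship .11.....22...33
Authorship (.=original, N=cursor N): . 1 1 . . . . . 2 2 . . . 3 3
Index 13: author = 3

Answer: cursor 3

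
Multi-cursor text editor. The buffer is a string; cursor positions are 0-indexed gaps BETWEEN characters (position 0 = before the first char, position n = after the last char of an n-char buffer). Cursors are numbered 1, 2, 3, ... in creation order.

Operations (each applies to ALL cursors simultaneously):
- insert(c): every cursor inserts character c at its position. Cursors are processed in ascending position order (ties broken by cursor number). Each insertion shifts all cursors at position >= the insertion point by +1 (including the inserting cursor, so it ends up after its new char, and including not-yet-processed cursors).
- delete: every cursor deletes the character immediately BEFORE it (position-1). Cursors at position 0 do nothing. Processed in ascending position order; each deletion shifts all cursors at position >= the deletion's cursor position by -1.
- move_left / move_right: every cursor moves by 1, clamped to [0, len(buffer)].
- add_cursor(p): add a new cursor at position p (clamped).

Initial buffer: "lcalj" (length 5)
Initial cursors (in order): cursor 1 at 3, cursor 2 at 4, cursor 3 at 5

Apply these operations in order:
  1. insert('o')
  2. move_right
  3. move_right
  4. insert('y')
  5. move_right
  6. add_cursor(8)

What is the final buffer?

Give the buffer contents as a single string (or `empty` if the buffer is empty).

Answer: lcaoloyjoyy

Derivation:
After op 1 (insert('o')): buffer="lcaolojo" (len 8), cursors c1@4 c2@6 c3@8, authorship ...1.2.3
After op 2 (move_right): buffer="lcaolojo" (len 8), cursors c1@5 c2@7 c3@8, authorship ...1.2.3
After op 3 (move_right): buffer="lcaolojo" (len 8), cursors c1@6 c2@8 c3@8, authorship ...1.2.3
After op 4 (insert('y')): buffer="lcaoloyjoyy" (len 11), cursors c1@7 c2@11 c3@11, authorship ...1.21.323
After op 5 (move_right): buffer="lcaoloyjoyy" (len 11), cursors c1@8 c2@11 c3@11, authorship ...1.21.323
After op 6 (add_cursor(8)): buffer="lcaoloyjoyy" (len 11), cursors c1@8 c4@8 c2@11 c3@11, authorship ...1.21.323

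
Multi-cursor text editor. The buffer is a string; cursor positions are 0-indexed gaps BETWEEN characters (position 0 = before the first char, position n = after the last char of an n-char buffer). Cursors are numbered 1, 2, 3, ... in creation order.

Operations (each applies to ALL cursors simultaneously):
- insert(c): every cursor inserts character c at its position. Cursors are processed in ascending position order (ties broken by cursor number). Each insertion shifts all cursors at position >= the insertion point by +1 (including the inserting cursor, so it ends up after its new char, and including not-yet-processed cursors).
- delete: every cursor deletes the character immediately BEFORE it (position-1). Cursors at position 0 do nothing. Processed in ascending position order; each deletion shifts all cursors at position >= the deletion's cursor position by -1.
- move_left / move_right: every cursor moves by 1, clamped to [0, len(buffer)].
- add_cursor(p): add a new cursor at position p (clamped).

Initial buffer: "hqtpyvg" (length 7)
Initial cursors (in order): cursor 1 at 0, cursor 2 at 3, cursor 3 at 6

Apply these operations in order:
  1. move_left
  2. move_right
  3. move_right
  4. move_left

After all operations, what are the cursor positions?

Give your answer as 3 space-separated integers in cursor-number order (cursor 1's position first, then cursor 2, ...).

Answer: 1 3 6

Derivation:
After op 1 (move_left): buffer="hqtpyvg" (len 7), cursors c1@0 c2@2 c3@5, authorship .......
After op 2 (move_right): buffer="hqtpyvg" (len 7), cursors c1@1 c2@3 c3@6, authorship .......
After op 3 (move_right): buffer="hqtpyvg" (len 7), cursors c1@2 c2@4 c3@7, authorship .......
After op 4 (move_left): buffer="hqtpyvg" (len 7), cursors c1@1 c2@3 c3@6, authorship .......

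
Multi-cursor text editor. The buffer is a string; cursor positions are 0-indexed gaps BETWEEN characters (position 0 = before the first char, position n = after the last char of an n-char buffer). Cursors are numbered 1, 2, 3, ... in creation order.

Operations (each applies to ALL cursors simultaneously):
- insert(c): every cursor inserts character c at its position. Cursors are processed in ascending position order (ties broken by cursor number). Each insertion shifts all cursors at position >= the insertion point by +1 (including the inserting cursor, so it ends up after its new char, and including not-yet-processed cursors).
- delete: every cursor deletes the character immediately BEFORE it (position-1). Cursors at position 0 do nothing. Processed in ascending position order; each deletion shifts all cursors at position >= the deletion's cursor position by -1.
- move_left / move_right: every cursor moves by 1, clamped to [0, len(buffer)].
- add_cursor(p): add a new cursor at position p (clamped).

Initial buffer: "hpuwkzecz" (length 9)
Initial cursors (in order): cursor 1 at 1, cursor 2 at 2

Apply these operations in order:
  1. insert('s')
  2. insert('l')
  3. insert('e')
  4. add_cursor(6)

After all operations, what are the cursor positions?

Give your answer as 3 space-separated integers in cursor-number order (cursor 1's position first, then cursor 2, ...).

Answer: 4 8 6

Derivation:
After op 1 (insert('s')): buffer="hspsuwkzecz" (len 11), cursors c1@2 c2@4, authorship .1.2.......
After op 2 (insert('l')): buffer="hslpsluwkzecz" (len 13), cursors c1@3 c2@6, authorship .11.22.......
After op 3 (insert('e')): buffer="hslepsleuwkzecz" (len 15), cursors c1@4 c2@8, authorship .111.222.......
After op 4 (add_cursor(6)): buffer="hslepsleuwkzecz" (len 15), cursors c1@4 c3@6 c2@8, authorship .111.222.......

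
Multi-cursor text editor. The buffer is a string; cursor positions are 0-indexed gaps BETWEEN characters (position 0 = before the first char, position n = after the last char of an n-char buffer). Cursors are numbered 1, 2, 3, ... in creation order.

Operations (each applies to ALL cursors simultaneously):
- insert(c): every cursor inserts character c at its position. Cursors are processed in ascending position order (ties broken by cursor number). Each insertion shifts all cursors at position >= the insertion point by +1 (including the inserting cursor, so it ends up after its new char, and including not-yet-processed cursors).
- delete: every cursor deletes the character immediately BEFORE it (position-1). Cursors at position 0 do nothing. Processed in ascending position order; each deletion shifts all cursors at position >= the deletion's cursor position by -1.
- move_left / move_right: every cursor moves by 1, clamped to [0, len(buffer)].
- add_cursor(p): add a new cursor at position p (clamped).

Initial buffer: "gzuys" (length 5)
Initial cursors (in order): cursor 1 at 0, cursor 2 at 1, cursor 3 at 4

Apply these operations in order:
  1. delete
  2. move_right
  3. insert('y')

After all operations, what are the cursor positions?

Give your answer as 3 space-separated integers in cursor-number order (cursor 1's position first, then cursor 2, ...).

Answer: 3 3 6

Derivation:
After op 1 (delete): buffer="zus" (len 3), cursors c1@0 c2@0 c3@2, authorship ...
After op 2 (move_right): buffer="zus" (len 3), cursors c1@1 c2@1 c3@3, authorship ...
After op 3 (insert('y')): buffer="zyyusy" (len 6), cursors c1@3 c2@3 c3@6, authorship .12..3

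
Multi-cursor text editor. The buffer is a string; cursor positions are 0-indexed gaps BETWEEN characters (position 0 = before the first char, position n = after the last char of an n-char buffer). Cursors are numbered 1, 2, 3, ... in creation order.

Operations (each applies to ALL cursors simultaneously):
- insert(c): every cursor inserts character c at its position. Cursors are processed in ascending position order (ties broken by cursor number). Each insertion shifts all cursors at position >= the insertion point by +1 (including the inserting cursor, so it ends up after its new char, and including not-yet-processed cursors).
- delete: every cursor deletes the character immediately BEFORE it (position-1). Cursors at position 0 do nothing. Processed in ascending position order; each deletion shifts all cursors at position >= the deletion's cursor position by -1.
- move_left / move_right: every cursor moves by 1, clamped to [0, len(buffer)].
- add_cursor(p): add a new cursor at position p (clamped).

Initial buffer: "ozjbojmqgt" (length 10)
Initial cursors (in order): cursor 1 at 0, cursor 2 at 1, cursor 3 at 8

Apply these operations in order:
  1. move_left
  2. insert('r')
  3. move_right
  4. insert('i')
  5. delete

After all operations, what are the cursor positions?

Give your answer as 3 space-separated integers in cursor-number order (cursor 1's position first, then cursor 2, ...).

After op 1 (move_left): buffer="ozjbojmqgt" (len 10), cursors c1@0 c2@0 c3@7, authorship ..........
After op 2 (insert('r')): buffer="rrozjbojmrqgt" (len 13), cursors c1@2 c2@2 c3@10, authorship 12.......3...
After op 3 (move_right): buffer="rrozjbojmrqgt" (len 13), cursors c1@3 c2@3 c3@11, authorship 12.......3...
After op 4 (insert('i')): buffer="rroiizjbojmrqigt" (len 16), cursors c1@5 c2@5 c3@14, authorship 12.12......3.3..
After op 5 (delete): buffer="rrozjbojmrqgt" (len 13), cursors c1@3 c2@3 c3@11, authorship 12.......3...

Answer: 3 3 11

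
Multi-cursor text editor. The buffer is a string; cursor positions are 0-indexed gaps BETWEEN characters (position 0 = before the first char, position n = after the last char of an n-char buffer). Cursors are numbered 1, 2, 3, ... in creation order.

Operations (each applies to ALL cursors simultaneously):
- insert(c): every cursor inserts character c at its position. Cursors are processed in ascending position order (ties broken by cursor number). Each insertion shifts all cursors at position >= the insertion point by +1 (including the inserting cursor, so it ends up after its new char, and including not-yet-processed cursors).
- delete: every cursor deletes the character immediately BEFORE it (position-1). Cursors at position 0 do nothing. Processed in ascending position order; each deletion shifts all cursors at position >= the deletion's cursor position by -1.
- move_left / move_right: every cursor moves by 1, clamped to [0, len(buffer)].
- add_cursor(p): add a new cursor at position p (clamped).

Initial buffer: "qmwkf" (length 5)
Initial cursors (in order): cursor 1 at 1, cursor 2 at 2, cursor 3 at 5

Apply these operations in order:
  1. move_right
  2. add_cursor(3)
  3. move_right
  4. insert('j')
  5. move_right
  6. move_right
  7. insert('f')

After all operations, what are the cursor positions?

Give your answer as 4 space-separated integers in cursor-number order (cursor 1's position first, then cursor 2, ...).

After op 1 (move_right): buffer="qmwkf" (len 5), cursors c1@2 c2@3 c3@5, authorship .....
After op 2 (add_cursor(3)): buffer="qmwkf" (len 5), cursors c1@2 c2@3 c4@3 c3@5, authorship .....
After op 3 (move_right): buffer="qmwkf" (len 5), cursors c1@3 c2@4 c4@4 c3@5, authorship .....
After op 4 (insert('j')): buffer="qmwjkjjfj" (len 9), cursors c1@4 c2@7 c4@7 c3@9, authorship ...1.24.3
After op 5 (move_right): buffer="qmwjkjjfj" (len 9), cursors c1@5 c2@8 c4@8 c3@9, authorship ...1.24.3
After op 6 (move_right): buffer="qmwjkjjfj" (len 9), cursors c1@6 c2@9 c3@9 c4@9, authorship ...1.24.3
After op 7 (insert('f')): buffer="qmwjkjfjfjfff" (len 13), cursors c1@7 c2@13 c3@13 c4@13, authorship ...1.214.3234

Answer: 7 13 13 13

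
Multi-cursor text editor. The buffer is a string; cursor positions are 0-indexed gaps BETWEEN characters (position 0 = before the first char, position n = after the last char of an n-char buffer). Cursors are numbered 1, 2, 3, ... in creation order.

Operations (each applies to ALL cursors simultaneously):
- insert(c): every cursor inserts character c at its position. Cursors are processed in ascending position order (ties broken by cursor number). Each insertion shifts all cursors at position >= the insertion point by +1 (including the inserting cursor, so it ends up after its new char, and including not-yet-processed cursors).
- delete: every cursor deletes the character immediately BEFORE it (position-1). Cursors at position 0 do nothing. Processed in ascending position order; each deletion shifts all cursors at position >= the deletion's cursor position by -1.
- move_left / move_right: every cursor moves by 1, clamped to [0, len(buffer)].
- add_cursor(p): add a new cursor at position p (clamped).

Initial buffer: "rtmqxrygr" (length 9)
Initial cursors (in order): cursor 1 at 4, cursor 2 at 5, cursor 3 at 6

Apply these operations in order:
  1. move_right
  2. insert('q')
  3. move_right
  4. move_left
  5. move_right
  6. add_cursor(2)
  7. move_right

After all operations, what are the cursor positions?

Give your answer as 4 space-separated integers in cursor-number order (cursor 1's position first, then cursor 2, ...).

After op 1 (move_right): buffer="rtmqxrygr" (len 9), cursors c1@5 c2@6 c3@7, authorship .........
After op 2 (insert('q')): buffer="rtmqxqrqyqgr" (len 12), cursors c1@6 c2@8 c3@10, authorship .....1.2.3..
After op 3 (move_right): buffer="rtmqxqrqyqgr" (len 12), cursors c1@7 c2@9 c3@11, authorship .....1.2.3..
After op 4 (move_left): buffer="rtmqxqrqyqgr" (len 12), cursors c1@6 c2@8 c3@10, authorship .....1.2.3..
After op 5 (move_right): buffer="rtmqxqrqyqgr" (len 12), cursors c1@7 c2@9 c3@11, authorship .....1.2.3..
After op 6 (add_cursor(2)): buffer="rtmqxqrqyqgr" (len 12), cursors c4@2 c1@7 c2@9 c3@11, authorship .....1.2.3..
After op 7 (move_right): buffer="rtmqxqrqyqgr" (len 12), cursors c4@3 c1@8 c2@10 c3@12, authorship .....1.2.3..

Answer: 8 10 12 3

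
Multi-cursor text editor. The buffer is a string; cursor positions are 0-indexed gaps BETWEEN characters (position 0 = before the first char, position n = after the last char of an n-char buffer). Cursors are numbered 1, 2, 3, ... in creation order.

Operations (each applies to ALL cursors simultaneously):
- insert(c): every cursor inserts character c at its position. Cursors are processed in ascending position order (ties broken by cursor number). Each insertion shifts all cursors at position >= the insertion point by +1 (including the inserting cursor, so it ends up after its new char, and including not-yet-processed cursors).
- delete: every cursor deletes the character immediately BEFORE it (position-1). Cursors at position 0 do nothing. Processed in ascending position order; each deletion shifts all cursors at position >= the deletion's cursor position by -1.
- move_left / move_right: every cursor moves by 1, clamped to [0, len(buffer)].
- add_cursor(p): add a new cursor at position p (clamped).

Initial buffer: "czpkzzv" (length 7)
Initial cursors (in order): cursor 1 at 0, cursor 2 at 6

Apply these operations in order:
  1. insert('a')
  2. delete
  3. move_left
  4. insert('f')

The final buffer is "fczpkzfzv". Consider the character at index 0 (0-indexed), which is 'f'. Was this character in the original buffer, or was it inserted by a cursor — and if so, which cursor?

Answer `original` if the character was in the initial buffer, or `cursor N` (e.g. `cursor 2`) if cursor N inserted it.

After op 1 (insert('a')): buffer="aczpkzzav" (len 9), cursors c1@1 c2@8, authorship 1......2.
After op 2 (delete): buffer="czpkzzv" (len 7), cursors c1@0 c2@6, authorship .......
After op 3 (move_left): buffer="czpkzzv" (len 7), cursors c1@0 c2@5, authorship .......
After op 4 (insert('f')): buffer="fczpkzfzv" (len 9), cursors c1@1 c2@7, authorship 1.....2..
Authorship (.=original, N=cursor N): 1 . . . . . 2 . .
Index 0: author = 1

Answer: cursor 1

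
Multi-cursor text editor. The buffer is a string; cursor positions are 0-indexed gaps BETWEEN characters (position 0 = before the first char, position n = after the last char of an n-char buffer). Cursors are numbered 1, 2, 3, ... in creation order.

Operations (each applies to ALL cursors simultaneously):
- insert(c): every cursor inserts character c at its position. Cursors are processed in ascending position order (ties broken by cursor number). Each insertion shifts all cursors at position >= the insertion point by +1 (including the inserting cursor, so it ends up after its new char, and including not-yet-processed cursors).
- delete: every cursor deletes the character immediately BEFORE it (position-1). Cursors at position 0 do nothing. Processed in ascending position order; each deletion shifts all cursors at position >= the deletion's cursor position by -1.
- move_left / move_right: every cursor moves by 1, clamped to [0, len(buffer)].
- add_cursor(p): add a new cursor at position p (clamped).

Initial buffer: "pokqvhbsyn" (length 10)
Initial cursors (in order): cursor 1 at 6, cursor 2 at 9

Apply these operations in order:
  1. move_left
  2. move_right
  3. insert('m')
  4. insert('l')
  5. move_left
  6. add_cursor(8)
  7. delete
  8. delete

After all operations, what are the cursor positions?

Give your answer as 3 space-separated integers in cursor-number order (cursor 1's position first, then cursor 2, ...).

After op 1 (move_left): buffer="pokqvhbsyn" (len 10), cursors c1@5 c2@8, authorship ..........
After op 2 (move_right): buffer="pokqvhbsyn" (len 10), cursors c1@6 c2@9, authorship ..........
After op 3 (insert('m')): buffer="pokqvhmbsymn" (len 12), cursors c1@7 c2@11, authorship ......1...2.
After op 4 (insert('l')): buffer="pokqvhmlbsymln" (len 14), cursors c1@8 c2@13, authorship ......11...22.
After op 5 (move_left): buffer="pokqvhmlbsymln" (len 14), cursors c1@7 c2@12, authorship ......11...22.
After op 6 (add_cursor(8)): buffer="pokqvhmlbsymln" (len 14), cursors c1@7 c3@8 c2@12, authorship ......11...22.
After op 7 (delete): buffer="pokqvhbsyln" (len 11), cursors c1@6 c3@6 c2@9, authorship .........2.
After op 8 (delete): buffer="pokqbsln" (len 8), cursors c1@4 c3@4 c2@6, authorship ......2.

Answer: 4 6 4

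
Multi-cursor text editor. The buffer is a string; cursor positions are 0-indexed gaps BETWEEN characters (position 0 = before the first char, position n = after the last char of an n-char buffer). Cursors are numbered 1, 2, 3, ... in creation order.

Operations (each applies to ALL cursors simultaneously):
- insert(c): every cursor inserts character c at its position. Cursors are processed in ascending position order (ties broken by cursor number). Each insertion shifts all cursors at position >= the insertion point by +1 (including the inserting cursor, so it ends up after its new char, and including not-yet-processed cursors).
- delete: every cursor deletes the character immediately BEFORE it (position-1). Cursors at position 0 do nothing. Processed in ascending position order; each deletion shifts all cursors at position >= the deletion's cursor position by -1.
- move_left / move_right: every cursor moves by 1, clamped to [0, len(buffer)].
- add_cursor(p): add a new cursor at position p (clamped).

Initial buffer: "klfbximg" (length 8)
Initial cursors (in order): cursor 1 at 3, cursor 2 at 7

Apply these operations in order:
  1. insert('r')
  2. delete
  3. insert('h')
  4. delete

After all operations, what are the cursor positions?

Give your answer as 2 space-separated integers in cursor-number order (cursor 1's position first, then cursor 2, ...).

After op 1 (insert('r')): buffer="klfrbximrg" (len 10), cursors c1@4 c2@9, authorship ...1....2.
After op 2 (delete): buffer="klfbximg" (len 8), cursors c1@3 c2@7, authorship ........
After op 3 (insert('h')): buffer="klfhbximhg" (len 10), cursors c1@4 c2@9, authorship ...1....2.
After op 4 (delete): buffer="klfbximg" (len 8), cursors c1@3 c2@7, authorship ........

Answer: 3 7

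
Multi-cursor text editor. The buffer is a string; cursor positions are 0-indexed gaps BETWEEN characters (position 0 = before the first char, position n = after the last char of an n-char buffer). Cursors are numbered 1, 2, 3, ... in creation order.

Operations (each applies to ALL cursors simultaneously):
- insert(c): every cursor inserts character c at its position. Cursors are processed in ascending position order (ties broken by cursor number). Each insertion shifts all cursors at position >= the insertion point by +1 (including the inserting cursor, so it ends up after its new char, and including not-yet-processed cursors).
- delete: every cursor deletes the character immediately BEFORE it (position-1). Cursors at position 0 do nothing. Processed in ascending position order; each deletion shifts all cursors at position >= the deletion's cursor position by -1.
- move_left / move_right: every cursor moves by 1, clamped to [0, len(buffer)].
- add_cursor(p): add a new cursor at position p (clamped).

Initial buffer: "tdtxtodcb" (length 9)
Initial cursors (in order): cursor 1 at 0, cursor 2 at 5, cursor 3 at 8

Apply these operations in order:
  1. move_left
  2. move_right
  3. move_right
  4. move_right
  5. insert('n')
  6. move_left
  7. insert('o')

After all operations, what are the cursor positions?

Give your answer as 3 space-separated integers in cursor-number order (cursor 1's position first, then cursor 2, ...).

After op 1 (move_left): buffer="tdtxtodcb" (len 9), cursors c1@0 c2@4 c3@7, authorship .........
After op 2 (move_right): buffer="tdtxtodcb" (len 9), cursors c1@1 c2@5 c3@8, authorship .........
After op 3 (move_right): buffer="tdtxtodcb" (len 9), cursors c1@2 c2@6 c3@9, authorship .........
After op 4 (move_right): buffer="tdtxtodcb" (len 9), cursors c1@3 c2@7 c3@9, authorship .........
After op 5 (insert('n')): buffer="tdtnxtodncbn" (len 12), cursors c1@4 c2@9 c3@12, authorship ...1....2..3
After op 6 (move_left): buffer="tdtnxtodncbn" (len 12), cursors c1@3 c2@8 c3@11, authorship ...1....2..3
After op 7 (insert('o')): buffer="tdtonxtodoncbon" (len 15), cursors c1@4 c2@10 c3@14, authorship ...11....22..33

Answer: 4 10 14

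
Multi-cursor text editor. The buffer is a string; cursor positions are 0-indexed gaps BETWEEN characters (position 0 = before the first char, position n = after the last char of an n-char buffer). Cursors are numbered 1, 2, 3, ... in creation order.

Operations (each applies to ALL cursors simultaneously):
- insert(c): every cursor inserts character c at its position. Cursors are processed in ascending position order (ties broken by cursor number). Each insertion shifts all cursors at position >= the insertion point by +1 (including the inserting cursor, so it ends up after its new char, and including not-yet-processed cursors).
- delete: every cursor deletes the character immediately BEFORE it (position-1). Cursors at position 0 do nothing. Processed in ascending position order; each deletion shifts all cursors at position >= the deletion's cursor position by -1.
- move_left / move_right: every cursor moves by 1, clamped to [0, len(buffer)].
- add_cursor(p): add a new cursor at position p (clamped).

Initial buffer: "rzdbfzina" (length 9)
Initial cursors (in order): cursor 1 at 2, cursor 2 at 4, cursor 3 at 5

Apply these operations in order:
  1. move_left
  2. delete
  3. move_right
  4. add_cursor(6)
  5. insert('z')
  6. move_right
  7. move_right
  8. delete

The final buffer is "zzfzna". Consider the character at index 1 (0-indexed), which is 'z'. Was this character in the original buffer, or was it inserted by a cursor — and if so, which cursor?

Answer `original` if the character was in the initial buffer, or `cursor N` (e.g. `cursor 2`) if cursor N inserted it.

Answer: cursor 1

Derivation:
After op 1 (move_left): buffer="rzdbfzina" (len 9), cursors c1@1 c2@3 c3@4, authorship .........
After op 2 (delete): buffer="zfzina" (len 6), cursors c1@0 c2@1 c3@1, authorship ......
After op 3 (move_right): buffer="zfzina" (len 6), cursors c1@1 c2@2 c3@2, authorship ......
After op 4 (add_cursor(6)): buffer="zfzina" (len 6), cursors c1@1 c2@2 c3@2 c4@6, authorship ......
After op 5 (insert('z')): buffer="zzfzzzinaz" (len 10), cursors c1@2 c2@5 c3@5 c4@10, authorship .1.23....4
After op 6 (move_right): buffer="zzfzzzinaz" (len 10), cursors c1@3 c2@6 c3@6 c4@10, authorship .1.23....4
After op 7 (move_right): buffer="zzfzzzinaz" (len 10), cursors c1@4 c2@7 c3@7 c4@10, authorship .1.23....4
After op 8 (delete): buffer="zzfzna" (len 6), cursors c1@3 c2@4 c3@4 c4@6, authorship .1.3..
Authorship (.=original, N=cursor N): . 1 . 3 . .
Index 1: author = 1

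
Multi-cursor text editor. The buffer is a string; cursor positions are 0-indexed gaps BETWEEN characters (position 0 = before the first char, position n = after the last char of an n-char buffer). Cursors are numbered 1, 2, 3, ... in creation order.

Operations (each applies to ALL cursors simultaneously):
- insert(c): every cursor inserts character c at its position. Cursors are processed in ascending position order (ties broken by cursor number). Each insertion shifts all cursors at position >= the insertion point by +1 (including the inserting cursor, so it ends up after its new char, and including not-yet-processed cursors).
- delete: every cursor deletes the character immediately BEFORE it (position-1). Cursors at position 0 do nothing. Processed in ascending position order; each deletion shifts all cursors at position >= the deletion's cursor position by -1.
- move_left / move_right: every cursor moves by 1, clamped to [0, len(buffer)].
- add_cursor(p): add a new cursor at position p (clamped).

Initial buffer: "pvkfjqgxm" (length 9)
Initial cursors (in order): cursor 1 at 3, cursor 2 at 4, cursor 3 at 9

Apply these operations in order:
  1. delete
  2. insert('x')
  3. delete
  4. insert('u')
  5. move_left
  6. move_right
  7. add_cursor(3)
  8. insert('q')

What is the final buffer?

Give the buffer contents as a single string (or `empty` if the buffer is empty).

Answer: pvuquqqjqgxuq

Derivation:
After op 1 (delete): buffer="pvjqgx" (len 6), cursors c1@2 c2@2 c3@6, authorship ......
After op 2 (insert('x')): buffer="pvxxjqgxx" (len 9), cursors c1@4 c2@4 c3@9, authorship ..12....3
After op 3 (delete): buffer="pvjqgx" (len 6), cursors c1@2 c2@2 c3@6, authorship ......
After op 4 (insert('u')): buffer="pvuujqgxu" (len 9), cursors c1@4 c2@4 c3@9, authorship ..12....3
After op 5 (move_left): buffer="pvuujqgxu" (len 9), cursors c1@3 c2@3 c3@8, authorship ..12....3
After op 6 (move_right): buffer="pvuujqgxu" (len 9), cursors c1@4 c2@4 c3@9, authorship ..12....3
After op 7 (add_cursor(3)): buffer="pvuujqgxu" (len 9), cursors c4@3 c1@4 c2@4 c3@9, authorship ..12....3
After op 8 (insert('q')): buffer="pvuquqqjqgxuq" (len 13), cursors c4@4 c1@7 c2@7 c3@13, authorship ..14212....33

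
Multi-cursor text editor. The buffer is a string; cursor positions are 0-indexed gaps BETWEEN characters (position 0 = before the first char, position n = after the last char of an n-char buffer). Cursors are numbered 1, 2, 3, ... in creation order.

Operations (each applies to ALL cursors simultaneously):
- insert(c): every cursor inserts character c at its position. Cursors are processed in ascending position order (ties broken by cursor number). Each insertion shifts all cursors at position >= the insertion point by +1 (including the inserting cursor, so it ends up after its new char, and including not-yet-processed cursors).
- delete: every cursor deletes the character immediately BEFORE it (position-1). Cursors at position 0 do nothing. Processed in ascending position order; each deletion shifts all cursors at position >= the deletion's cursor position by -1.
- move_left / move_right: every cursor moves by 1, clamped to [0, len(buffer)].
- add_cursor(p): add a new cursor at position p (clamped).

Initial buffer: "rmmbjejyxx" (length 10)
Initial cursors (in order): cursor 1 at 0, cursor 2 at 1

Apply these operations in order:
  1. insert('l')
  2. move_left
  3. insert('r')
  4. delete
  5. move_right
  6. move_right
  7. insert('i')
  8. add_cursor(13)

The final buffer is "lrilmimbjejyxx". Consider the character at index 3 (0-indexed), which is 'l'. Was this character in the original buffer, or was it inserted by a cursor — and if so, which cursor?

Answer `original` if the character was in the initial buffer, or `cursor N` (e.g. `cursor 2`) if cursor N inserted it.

Answer: cursor 2

Derivation:
After op 1 (insert('l')): buffer="lrlmmbjejyxx" (len 12), cursors c1@1 c2@3, authorship 1.2.........
After op 2 (move_left): buffer="lrlmmbjejyxx" (len 12), cursors c1@0 c2@2, authorship 1.2.........
After op 3 (insert('r')): buffer="rlrrlmmbjejyxx" (len 14), cursors c1@1 c2@4, authorship 11.22.........
After op 4 (delete): buffer="lrlmmbjejyxx" (len 12), cursors c1@0 c2@2, authorship 1.2.........
After op 5 (move_right): buffer="lrlmmbjejyxx" (len 12), cursors c1@1 c2@3, authorship 1.2.........
After op 6 (move_right): buffer="lrlmmbjejyxx" (len 12), cursors c1@2 c2@4, authorship 1.2.........
After op 7 (insert('i')): buffer="lrilmimbjejyxx" (len 14), cursors c1@3 c2@6, authorship 1.12.2........
After op 8 (add_cursor(13)): buffer="lrilmimbjejyxx" (len 14), cursors c1@3 c2@6 c3@13, authorship 1.12.2........
Authorship (.=original, N=cursor N): 1 . 1 2 . 2 . . . . . . . .
Index 3: author = 2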